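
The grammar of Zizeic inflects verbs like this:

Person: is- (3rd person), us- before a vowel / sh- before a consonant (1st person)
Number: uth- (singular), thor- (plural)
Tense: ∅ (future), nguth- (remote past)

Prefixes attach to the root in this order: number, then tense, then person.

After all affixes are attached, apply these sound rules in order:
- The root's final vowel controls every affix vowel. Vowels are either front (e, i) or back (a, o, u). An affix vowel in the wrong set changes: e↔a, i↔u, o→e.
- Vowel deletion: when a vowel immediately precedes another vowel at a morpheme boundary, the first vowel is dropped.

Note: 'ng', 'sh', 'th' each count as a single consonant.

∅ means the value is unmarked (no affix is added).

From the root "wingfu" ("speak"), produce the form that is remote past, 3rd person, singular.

usnguthuthwingfu

Attach number singular uth- → uthwingfu.
Attach tense remote past nguth- → nguthuthwingfu.
Attach person 3rd person is- → isnguthuthwingfu.
Apply vowel harmony: isnguthuthwingfu → usnguthuthwingfu.
Vowel deletion: no change.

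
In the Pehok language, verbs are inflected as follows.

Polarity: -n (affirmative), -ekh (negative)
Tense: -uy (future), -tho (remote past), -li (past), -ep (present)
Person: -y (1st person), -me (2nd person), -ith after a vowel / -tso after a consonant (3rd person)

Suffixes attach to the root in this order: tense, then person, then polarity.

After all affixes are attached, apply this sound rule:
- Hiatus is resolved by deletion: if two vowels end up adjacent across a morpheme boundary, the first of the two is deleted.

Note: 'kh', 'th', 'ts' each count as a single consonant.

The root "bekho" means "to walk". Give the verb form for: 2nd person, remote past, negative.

Attach tense remote past -tho → bekhotho.
Attach person 2nd person -me → bekhothome.
Attach polarity negative -ekh → bekhothomeekh.
Apply vowel deletion: bekhothomeekh → bekhothomekh.

bekhothomekh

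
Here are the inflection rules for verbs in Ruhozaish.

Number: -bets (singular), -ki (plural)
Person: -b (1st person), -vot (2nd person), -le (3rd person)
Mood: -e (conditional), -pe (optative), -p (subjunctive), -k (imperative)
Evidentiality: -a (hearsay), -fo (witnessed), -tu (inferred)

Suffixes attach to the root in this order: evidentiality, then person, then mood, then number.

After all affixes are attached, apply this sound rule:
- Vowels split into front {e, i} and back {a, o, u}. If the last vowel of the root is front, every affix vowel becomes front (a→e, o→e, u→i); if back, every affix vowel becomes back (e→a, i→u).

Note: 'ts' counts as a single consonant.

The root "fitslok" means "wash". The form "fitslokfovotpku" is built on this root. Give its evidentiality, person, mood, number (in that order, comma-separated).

Segment: fitslok-fo-vot-p-ki.
evidentiality: -fo → witnessed.
person: -vot → 2nd person.
mood: -p → subjunctive.
number: -ki → plural.

witnessed, 2nd person, subjunctive, plural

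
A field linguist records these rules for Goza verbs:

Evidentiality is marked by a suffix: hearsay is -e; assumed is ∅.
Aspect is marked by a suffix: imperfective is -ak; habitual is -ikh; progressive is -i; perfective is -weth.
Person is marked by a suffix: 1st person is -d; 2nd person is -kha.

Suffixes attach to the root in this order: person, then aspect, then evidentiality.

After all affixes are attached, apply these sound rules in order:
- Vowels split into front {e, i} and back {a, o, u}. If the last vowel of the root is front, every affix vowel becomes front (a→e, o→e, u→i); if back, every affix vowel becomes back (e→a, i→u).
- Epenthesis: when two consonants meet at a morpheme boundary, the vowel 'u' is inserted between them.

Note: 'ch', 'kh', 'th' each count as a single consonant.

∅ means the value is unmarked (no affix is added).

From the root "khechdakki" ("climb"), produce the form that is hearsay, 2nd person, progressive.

khechdakkikheie

Attach person 2nd person -kha → khechdakkikha.
Attach aspect progressive -i → khechdakkikhai.
Attach evidentiality hearsay -e → khechdakkikhaie.
Apply vowel harmony: khechdakkikhaie → khechdakkikheie.
Epenthesis: no change.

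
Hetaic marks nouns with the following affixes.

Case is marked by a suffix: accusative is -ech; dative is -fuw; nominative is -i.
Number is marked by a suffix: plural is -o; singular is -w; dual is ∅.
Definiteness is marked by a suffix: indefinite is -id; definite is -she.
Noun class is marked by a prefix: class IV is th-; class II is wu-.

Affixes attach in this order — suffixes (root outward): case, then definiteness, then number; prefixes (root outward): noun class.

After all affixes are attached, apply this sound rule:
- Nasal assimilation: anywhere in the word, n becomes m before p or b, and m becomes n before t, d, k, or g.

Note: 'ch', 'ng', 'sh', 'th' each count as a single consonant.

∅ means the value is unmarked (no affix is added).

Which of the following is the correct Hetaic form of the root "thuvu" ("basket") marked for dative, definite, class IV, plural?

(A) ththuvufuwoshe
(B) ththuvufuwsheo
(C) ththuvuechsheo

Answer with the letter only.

Attach noun class class IV th- → ththuvu.
Attach case dative -fuw → ththuvufuw.
Attach definiteness definite -she → ththuvufuwshe.
Attach number plural -o → ththuvufuwsheo.
Nasal assimilation: no change.
So the correct form is ththuvufuwsheo, option (B).
(C) ththuvuechsheo is wrong: it uses accusative instead of dative for case.
(A) ththuvufuwoshe is wrong: it has the affixes in the wrong order.

B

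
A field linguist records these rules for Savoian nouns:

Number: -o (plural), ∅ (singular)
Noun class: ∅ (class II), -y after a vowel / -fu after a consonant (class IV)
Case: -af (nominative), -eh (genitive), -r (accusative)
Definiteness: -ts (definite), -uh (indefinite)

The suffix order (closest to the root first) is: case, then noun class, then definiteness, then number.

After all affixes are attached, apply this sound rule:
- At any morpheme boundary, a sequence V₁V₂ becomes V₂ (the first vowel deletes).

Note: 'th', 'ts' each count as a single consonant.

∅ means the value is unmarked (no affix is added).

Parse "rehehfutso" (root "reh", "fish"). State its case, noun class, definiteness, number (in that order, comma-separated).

genitive, class IV, definite, plural

Segment: reh-eh-fu-ts-o.
case: -eh → genitive.
noun class: -y/fu → class IV.
definiteness: -ts → definite.
number: -o → plural.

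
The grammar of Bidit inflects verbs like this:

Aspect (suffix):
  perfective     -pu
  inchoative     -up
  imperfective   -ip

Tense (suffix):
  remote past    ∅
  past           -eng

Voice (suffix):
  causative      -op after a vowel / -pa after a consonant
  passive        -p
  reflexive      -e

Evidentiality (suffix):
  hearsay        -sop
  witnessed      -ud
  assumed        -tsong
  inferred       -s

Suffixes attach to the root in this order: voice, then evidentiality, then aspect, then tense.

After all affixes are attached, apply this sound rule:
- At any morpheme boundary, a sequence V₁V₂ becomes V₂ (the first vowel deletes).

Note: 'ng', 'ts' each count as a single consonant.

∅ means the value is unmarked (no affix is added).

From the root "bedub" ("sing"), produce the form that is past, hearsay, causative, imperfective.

bedubpasopipeng

Attach voice causative -pa (after consonant 'b') → bedubpa.
Attach evidentiality hearsay -sop → bedubpasop.
Attach aspect imperfective -ip → bedubpasopip.
Attach tense past -eng → bedubpasopipeng.
Vowel deletion: no change.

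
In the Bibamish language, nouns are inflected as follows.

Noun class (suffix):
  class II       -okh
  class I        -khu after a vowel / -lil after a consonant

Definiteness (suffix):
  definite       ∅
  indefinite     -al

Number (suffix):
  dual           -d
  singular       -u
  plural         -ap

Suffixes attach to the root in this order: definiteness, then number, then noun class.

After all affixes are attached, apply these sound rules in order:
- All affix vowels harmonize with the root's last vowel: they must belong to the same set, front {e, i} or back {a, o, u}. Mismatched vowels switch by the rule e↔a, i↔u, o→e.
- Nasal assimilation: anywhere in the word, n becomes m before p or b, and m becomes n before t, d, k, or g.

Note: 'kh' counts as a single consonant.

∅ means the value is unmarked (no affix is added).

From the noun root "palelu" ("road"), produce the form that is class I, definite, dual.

paleludlul

definiteness = definite: zero marking, form stays palelu.
Attach number dual -d → palelud.
Attach noun class class I -lil (after consonant 'd') → paleludlil.
Apply vowel harmony: paleludlil → paleludlul.
Nasal assimilation: no change.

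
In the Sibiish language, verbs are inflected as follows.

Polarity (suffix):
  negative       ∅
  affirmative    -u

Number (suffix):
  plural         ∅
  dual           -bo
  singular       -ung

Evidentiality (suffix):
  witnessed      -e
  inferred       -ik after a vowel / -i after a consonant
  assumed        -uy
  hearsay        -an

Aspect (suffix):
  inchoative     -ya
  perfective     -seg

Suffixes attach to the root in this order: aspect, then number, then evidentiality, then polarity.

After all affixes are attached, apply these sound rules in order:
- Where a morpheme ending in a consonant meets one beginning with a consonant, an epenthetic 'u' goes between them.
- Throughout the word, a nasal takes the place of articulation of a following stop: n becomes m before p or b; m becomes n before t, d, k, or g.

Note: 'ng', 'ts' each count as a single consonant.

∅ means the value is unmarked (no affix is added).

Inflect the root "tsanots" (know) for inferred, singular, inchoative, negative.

tsanotsuyaungi

Attach aspect inchoative -ya → tsanotsya.
Attach number singular -ung → tsanotsyaung.
Attach evidentiality inferred -i (after consonant 'ng') → tsanotsyaungi.
polarity = negative: zero marking, form stays tsanotsyaungi.
Apply epenthesis: tsanotsyaungi → tsanotsuyaungi.
Nasal assimilation: no change.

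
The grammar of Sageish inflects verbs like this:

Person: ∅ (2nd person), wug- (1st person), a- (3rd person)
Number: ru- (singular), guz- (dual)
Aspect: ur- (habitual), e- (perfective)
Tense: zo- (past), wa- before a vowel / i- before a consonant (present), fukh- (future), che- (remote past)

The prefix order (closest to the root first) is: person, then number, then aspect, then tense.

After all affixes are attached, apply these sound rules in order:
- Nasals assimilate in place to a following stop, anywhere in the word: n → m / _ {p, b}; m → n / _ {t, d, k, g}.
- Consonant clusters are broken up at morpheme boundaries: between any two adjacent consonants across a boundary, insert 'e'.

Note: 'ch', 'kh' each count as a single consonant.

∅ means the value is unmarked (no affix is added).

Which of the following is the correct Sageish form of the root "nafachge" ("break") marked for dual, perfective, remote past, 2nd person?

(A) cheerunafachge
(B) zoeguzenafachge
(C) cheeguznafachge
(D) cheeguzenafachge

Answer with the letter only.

person = 2nd person: zero marking, form stays nafachge.
Attach number dual guz- → guznafachge.
Attach aspect perfective e- → eguznafachge.
Attach tense remote past che- → cheeguznafachge.
Nasal assimilation: no change.
Apply epenthesis: cheeguznafachge → cheeguzenafachge.
So the correct form is cheeguzenafachge, option (D).
(A) cheerunafachge is wrong: it uses singular instead of dual for number.
(C) cheeguznafachge is wrong: it fails to apply the sound rule(s).
(B) zoeguzenafachge is wrong: it uses past instead of remote past for tense.

D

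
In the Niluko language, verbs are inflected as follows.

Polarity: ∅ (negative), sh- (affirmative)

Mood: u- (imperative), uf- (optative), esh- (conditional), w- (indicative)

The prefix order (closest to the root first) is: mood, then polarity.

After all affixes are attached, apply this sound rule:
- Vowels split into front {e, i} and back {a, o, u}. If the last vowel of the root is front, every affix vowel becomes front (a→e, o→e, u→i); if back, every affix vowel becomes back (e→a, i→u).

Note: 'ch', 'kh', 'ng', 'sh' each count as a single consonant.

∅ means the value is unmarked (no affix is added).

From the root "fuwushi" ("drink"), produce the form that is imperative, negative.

Attach mood imperative u- → ufuwushi.
polarity = negative: zero marking, form stays ufuwushi.
Apply vowel harmony: ufuwushi → ifuwushi.

ifuwushi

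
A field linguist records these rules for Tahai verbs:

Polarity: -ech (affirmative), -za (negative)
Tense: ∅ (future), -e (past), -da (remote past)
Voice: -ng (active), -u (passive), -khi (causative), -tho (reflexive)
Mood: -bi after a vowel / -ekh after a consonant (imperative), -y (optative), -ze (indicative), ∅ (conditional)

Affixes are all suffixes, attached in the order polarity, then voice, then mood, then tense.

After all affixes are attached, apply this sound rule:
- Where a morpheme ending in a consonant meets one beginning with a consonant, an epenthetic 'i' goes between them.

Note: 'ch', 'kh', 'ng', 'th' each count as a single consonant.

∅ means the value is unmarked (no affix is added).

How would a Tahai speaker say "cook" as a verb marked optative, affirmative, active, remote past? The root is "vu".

Attach polarity affirmative -ech → vuech.
Attach voice active -ng → vuechng.
Attach mood optative -y → vuechngy.
Attach tense remote past -da → vuechngyda.
Apply epenthesis: vuechngyda → vuechingiyida.

vuechingiyida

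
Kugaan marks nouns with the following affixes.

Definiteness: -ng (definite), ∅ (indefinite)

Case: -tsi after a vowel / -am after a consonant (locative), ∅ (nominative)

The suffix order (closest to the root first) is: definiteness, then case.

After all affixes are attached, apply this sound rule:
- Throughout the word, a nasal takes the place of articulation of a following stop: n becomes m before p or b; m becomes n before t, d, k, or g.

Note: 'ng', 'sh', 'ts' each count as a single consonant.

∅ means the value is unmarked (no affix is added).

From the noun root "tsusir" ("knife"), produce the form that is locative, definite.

tsusirngam

Attach definiteness definite -ng → tsusirng.
Attach case locative -am (after consonant 'ng') → tsusirngam.
Nasal assimilation: no change.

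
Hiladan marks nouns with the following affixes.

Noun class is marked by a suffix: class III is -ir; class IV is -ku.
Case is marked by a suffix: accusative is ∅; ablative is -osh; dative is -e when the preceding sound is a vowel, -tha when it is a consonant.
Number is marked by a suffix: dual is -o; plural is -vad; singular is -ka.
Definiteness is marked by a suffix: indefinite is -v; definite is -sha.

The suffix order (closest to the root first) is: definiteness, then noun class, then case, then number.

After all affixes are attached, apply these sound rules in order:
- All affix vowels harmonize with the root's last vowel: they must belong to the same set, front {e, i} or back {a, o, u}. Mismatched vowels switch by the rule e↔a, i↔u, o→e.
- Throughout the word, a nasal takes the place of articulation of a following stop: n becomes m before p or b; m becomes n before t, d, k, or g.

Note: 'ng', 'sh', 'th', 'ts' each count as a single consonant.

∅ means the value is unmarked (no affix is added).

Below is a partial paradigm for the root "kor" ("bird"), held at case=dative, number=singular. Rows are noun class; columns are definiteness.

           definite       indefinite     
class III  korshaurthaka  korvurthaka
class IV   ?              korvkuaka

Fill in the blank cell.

korshakuaka

Attach definiteness definite -sha → korsha.
Attach noun class class IV -ku → korshaku.
Attach case dative -e (after vowel 'u') → korshakue.
Attach number singular -ka → korshakueka.
Apply vowel harmony: korshakueka → korshakuaka.
Nasal assimilation: no change.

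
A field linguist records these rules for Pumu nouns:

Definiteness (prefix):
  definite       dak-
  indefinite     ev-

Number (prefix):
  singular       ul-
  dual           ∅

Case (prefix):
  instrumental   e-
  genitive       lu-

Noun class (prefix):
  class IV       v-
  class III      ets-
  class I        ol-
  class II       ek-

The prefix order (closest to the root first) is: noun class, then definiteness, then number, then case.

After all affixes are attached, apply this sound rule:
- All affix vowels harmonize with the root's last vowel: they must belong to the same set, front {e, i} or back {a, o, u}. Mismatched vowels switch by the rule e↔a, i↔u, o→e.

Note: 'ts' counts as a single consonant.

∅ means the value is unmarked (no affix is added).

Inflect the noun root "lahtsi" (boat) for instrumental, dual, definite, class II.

edekeklahtsi

Attach noun class class II ek- → eklahtsi.
Attach definiteness definite dak- → dakeklahtsi.
number = dual: zero marking, form stays dakeklahtsi.
Attach case instrumental e- → edakeklahtsi.
Apply vowel harmony: edakeklahtsi → edekeklahtsi.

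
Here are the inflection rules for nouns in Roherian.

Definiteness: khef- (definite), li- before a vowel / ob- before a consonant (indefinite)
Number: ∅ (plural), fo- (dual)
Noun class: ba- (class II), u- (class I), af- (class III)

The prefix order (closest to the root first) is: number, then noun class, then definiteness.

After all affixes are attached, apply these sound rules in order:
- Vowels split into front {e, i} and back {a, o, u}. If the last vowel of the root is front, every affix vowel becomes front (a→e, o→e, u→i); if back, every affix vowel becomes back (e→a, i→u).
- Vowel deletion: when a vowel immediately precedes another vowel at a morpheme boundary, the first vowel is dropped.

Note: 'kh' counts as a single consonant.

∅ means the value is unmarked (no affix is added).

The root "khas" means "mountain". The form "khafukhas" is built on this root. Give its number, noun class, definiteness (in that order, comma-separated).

plural, class I, definite

Segment: khef-u-khas.
number: ∅ → plural.
noun class: u- → class I.
definiteness: khef- → definite.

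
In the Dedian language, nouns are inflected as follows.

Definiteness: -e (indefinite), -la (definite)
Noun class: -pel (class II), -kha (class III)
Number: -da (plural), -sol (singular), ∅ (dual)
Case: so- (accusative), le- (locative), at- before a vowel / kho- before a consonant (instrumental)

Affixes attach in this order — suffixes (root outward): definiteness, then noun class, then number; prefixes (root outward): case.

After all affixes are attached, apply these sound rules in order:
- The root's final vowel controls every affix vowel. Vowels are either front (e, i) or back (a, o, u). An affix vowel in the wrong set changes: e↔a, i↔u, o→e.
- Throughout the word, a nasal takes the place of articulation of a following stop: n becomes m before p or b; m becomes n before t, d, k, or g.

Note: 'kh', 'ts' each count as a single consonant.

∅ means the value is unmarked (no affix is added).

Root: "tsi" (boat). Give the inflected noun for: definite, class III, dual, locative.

Attach case locative le- → letsi.
Attach definiteness definite -la → letsila.
Attach noun class class III -kha → letsilakha.
number = dual: zero marking, form stays letsilakha.
Apply vowel harmony: letsilakha → letsilekhe.
Nasal assimilation: no change.

letsilekhe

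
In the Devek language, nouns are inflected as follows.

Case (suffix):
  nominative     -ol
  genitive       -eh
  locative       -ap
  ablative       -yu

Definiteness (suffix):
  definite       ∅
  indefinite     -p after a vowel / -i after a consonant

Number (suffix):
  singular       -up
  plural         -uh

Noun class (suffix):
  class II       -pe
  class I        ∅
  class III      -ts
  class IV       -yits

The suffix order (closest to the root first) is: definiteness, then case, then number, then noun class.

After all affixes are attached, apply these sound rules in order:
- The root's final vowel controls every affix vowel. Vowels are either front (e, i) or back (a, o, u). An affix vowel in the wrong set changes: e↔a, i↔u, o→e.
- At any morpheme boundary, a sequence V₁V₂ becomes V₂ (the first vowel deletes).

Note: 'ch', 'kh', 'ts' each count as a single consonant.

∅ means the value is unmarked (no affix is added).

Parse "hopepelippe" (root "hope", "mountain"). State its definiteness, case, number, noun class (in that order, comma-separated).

indefinite, nominative, singular, class II

Segment: hope-p-ol-up-pe.
definiteness: -p/i → indefinite.
case: -ol → nominative.
number: -up → singular.
noun class: -pe → class II.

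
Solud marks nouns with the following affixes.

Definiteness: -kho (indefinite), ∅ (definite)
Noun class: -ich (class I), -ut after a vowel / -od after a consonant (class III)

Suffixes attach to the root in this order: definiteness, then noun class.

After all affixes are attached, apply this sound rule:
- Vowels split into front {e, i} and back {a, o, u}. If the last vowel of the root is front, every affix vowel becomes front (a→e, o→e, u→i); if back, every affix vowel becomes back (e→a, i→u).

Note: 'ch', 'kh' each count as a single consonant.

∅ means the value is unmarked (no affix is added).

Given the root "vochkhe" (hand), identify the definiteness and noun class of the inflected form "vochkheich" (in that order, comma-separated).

Segment: vochkhe-ich.
definiteness: ∅ → definite.
noun class: -ich → class I.

definite, class I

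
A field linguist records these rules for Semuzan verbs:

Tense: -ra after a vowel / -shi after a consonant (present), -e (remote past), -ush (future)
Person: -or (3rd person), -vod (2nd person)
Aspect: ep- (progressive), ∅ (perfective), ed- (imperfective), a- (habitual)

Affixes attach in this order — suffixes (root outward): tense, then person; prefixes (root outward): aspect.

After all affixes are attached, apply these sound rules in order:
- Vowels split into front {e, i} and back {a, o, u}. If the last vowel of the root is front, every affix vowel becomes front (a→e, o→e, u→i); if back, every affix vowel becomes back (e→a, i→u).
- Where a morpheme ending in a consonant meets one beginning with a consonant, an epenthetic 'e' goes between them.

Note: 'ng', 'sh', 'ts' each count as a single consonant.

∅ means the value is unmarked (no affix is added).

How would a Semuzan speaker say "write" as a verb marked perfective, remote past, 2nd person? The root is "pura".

Attach tense remote past -e → purae.
aspect = perfective: zero marking, form stays purae.
Attach person 2nd person -vod → puraevod.
Apply vowel harmony: puraevod → puraavod.
Epenthesis: no change.

puraavod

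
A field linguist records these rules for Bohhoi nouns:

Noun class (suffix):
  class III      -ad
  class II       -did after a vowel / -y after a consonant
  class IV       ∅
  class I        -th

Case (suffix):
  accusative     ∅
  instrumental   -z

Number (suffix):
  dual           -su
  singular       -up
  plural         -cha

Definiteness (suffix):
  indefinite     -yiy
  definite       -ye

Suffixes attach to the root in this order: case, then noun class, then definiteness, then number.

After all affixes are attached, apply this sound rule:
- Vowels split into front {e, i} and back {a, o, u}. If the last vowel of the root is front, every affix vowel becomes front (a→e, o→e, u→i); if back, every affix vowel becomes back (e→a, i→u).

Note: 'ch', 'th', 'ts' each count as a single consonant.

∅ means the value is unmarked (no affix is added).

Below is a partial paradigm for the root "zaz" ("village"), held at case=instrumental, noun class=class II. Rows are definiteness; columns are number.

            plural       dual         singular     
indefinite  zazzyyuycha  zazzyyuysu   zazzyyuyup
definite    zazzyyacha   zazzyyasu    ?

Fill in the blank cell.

zazzyyaup

Attach case instrumental -z → zazz.
Attach noun class class II -y (after consonant 'z') → zazzy.
Attach definiteness definite -ye → zazzyye.
Attach number singular -up → zazzyyeup.
Apply vowel harmony: zazzyyeup → zazzyyaup.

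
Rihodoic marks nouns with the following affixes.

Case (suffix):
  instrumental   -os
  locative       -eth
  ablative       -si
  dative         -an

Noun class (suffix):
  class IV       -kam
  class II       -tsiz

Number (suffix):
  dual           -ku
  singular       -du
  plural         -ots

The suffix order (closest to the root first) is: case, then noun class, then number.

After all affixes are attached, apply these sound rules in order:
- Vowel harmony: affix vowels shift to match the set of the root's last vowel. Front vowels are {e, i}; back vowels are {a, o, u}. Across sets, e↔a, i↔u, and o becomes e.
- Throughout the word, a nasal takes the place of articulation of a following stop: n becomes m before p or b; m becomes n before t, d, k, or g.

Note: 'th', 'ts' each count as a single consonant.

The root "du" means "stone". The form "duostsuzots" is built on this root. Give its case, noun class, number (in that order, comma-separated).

Segment: du-os-tsiz-ots.
case: -os → instrumental.
noun class: -tsiz → class II.
number: -ots → plural.

instrumental, class II, plural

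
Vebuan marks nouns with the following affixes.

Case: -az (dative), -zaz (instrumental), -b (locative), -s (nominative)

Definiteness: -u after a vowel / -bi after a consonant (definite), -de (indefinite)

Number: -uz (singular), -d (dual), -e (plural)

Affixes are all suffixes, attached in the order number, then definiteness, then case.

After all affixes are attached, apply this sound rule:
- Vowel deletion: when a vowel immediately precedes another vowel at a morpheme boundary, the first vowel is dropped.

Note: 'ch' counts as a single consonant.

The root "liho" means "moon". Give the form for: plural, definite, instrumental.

lihuzaz

Attach number plural -e → lihoe.
Attach definiteness definite -u (after vowel 'e') → lihoeu.
Attach case instrumental -zaz → lihoeuzaz.
Apply vowel deletion: lihoeuzaz → lihuzaz.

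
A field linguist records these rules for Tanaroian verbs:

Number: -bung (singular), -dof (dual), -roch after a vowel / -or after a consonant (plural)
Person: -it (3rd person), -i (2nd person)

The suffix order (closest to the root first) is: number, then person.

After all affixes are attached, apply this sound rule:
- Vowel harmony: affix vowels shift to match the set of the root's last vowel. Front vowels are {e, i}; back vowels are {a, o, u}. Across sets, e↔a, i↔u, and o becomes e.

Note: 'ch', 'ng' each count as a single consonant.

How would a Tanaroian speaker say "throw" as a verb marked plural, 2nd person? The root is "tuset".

Attach number plural -or (after consonant 't') → tusetor.
Attach person 2nd person -i → tusetori.
Apply vowel harmony: tusetori → tuseteri.

tuseteri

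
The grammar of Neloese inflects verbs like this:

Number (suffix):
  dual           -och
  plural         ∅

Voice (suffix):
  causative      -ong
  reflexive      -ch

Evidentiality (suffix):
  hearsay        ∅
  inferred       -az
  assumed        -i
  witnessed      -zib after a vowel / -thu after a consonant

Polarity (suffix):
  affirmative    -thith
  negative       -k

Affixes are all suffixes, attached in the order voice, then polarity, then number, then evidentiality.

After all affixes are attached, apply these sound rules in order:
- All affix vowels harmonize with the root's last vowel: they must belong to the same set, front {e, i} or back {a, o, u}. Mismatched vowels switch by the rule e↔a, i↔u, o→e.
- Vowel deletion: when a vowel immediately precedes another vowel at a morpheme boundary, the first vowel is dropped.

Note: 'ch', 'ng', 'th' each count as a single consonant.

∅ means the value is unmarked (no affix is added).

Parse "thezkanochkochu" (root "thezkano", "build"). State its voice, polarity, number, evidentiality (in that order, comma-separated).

Segment: thezkano-ch-k-och-i.
voice: -ch → reflexive.
polarity: -k → negative.
number: -och → dual.
evidentiality: -i → assumed.

reflexive, negative, dual, assumed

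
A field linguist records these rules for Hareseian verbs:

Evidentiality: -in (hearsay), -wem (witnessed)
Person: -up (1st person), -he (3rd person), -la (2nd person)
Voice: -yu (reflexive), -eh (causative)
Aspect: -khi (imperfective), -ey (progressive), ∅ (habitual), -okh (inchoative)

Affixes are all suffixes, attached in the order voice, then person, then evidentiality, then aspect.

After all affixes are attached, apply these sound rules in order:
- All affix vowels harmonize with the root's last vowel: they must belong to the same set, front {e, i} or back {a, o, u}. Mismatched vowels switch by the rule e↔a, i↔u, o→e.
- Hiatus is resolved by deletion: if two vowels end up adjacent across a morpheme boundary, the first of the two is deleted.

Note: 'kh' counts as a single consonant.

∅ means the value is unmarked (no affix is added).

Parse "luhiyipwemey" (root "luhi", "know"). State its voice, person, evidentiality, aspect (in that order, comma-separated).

reflexive, 1st person, witnessed, progressive

Segment: luhi-yu-up-wem-ey.
voice: -yu → reflexive.
person: -up → 1st person.
evidentiality: -wem → witnessed.
aspect: -ey → progressive.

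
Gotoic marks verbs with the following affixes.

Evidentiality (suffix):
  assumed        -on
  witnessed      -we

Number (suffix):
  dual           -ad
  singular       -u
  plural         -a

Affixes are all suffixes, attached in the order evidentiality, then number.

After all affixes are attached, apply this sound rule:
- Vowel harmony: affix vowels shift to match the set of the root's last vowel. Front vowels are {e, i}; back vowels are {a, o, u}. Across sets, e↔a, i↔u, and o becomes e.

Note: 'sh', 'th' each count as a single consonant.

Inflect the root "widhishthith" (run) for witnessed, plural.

widhishthithwee

Attach evidentiality witnessed -we → widhishthithwe.
Attach number plural -a → widhishthithwea.
Apply vowel harmony: widhishthithwea → widhishthithwee.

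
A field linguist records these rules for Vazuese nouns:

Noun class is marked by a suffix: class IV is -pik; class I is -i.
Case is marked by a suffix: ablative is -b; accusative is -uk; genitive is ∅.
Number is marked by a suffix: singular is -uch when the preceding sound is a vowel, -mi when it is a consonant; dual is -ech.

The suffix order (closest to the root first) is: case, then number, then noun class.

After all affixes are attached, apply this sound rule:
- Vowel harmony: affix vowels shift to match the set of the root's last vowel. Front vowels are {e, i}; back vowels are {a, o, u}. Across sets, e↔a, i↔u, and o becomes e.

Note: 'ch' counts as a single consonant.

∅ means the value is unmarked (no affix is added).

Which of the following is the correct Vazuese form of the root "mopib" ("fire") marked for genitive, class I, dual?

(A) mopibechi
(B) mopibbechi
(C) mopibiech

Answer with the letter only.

A

case = genitive: zero marking, form stays mopib.
Attach number dual -ech → mopibech.
Attach noun class class I -i → mopibechi.
Vowel harmony: no change.
So the correct form is mopibechi, option (A).
(B) mopibbechi is wrong: it uses ablative instead of genitive for case.
(C) mopibiech is wrong: it has the affixes in the wrong order.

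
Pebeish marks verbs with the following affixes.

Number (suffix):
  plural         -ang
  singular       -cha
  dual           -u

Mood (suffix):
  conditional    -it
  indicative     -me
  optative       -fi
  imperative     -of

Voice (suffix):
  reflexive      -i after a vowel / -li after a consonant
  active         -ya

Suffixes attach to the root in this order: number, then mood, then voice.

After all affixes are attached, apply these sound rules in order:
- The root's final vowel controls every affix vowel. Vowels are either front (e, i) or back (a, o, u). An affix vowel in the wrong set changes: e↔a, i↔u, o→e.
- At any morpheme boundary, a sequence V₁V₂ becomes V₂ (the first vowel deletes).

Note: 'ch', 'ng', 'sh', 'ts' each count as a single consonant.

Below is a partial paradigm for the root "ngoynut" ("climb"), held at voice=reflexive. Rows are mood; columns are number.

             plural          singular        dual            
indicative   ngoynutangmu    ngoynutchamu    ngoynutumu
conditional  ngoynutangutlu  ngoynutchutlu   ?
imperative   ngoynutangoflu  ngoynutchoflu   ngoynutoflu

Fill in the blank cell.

ngoynututlu

Attach number dual -u → ngoynutu.
Attach mood conditional -it → ngoynutuit.
Attach voice reflexive -li (after consonant 't') → ngoynutuitli.
Apply vowel harmony: ngoynutuitli → ngoynutuutlu.
Apply vowel deletion: ngoynutuutlu → ngoynututlu.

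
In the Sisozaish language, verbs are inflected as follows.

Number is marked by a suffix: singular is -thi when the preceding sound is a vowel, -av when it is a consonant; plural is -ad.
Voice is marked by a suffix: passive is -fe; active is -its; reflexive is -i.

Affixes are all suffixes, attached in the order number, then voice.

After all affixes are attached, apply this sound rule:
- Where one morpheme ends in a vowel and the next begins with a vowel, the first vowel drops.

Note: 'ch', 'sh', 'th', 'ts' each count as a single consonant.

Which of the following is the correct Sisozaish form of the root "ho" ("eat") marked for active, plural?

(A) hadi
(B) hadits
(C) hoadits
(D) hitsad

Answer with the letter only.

Attach number plural -ad → hoad.
Attach voice active -its → hoadits.
Apply vowel deletion: hoadits → hadits.
So the correct form is hadits, option (B).
(C) hoadits is wrong: it fails to apply the sound rule(s).
(D) hitsad is wrong: it has the affixes in the wrong order.
(A) hadi is wrong: it uses reflexive instead of active for voice.

B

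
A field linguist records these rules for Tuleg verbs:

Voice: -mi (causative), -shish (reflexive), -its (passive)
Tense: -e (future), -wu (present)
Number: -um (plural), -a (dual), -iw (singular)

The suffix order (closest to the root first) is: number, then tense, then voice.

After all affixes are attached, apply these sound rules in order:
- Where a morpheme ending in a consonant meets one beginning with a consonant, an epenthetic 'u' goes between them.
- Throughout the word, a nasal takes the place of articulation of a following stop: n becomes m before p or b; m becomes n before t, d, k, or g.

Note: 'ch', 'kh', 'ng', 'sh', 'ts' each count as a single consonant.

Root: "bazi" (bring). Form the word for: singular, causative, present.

Attach number singular -iw → baziiw.
Attach tense present -wu → baziiwwu.
Attach voice causative -mi → baziiwwumi.
Apply epenthesis: baziiwwumi → baziiwuwumi.
Nasal assimilation: no change.

baziiwuwumi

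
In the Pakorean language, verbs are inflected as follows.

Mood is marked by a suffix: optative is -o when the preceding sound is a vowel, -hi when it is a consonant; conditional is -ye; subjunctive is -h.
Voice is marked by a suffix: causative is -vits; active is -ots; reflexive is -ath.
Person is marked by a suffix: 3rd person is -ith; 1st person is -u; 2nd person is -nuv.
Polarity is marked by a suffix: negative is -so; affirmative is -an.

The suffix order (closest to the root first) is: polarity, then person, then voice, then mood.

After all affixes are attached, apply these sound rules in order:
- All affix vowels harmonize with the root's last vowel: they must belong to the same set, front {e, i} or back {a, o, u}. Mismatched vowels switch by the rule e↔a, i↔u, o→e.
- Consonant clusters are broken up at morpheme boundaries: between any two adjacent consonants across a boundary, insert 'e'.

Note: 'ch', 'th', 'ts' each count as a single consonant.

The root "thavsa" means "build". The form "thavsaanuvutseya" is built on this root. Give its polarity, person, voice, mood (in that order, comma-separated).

affirmative, 1st person, causative, conditional

Segment: thavsa-an-u-vits-ye.
polarity: -an → affirmative.
person: -u → 1st person.
voice: -vits → causative.
mood: -ye → conditional.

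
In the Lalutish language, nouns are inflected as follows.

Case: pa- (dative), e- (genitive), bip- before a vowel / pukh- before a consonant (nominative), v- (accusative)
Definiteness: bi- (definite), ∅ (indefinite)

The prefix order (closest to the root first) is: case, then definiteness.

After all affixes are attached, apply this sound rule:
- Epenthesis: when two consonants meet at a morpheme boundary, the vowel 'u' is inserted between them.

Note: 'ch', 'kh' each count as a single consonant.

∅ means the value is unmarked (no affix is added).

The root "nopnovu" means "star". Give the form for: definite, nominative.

Attach case nominative pukh- (before consonant 'n') → pukhnopnovu.
Attach definiteness definite bi- → bipukhnopnovu.
Apply epenthesis: bipukhnopnovu → bipukhunopnovu.

bipukhunopnovu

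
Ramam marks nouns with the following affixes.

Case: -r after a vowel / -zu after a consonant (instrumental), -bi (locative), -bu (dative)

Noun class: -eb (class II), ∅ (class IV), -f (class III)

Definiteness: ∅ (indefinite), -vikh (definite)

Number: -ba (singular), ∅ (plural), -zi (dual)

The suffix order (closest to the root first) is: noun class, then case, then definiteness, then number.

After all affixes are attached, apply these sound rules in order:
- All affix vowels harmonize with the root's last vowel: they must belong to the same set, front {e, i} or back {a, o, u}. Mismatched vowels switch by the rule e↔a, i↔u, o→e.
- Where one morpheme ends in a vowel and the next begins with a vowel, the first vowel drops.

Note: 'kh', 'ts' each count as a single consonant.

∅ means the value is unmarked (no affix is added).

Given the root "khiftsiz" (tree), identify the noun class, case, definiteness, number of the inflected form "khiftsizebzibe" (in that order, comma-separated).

class II, instrumental, indefinite, singular

Segment: khiftsiz-eb-zu-ba.
noun class: -eb → class II.
case: -r/zu → instrumental.
definiteness: ∅ → indefinite.
number: -ba → singular.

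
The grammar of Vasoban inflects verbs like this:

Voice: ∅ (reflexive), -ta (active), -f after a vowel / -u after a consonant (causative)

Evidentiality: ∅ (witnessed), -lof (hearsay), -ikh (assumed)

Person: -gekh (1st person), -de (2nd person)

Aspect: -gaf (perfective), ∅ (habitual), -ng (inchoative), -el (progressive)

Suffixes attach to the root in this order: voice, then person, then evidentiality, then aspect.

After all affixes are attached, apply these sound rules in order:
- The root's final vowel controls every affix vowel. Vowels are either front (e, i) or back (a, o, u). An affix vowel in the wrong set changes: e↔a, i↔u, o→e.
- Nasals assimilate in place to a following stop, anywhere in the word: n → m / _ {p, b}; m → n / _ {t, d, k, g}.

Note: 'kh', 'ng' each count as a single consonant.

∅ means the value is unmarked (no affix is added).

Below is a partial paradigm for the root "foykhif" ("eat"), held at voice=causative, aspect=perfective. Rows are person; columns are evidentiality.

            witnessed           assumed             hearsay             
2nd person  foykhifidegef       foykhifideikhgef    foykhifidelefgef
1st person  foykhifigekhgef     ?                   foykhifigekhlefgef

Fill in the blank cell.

Attach voice causative -u (after consonant 'f') → foykhifu.
Attach person 1st person -gekh → foykhifugekh.
Attach evidentiality assumed -ikh → foykhifugekhikh.
Attach aspect perfective -gaf → foykhifugekhikhgaf.
Apply vowel harmony: foykhifugekhikhgaf → foykhifigekhikhgef.
Nasal assimilation: no change.

foykhifigekhikhgef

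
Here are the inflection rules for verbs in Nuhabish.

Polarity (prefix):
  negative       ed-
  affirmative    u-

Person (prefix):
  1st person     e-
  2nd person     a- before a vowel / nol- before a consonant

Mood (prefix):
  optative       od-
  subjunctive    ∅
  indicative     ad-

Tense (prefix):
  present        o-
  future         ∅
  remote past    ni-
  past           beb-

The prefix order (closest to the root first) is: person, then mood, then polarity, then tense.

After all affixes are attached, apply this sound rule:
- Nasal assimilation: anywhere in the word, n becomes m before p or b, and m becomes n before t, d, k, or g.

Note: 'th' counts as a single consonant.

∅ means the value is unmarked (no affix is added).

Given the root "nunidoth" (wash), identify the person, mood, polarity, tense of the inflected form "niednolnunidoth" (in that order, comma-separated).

Segment: ni-ed-nol-nunidoth.
person: a/nol- → 2nd person.
mood: ∅ → subjunctive.
polarity: ed- → negative.
tense: ni- → remote past.

2nd person, subjunctive, negative, remote past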